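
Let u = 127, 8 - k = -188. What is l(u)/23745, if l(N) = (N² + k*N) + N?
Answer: 13716/7915 ≈ 1.7329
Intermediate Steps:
k = 196 (k = 8 - 1*(-188) = 8 + 188 = 196)
l(N) = N² + 197*N (l(N) = (N² + 196*N) + N = N² + 197*N)
l(u)/23745 = (127*(197 + 127))/23745 = (127*324)*(1/23745) = 41148*(1/23745) = 13716/7915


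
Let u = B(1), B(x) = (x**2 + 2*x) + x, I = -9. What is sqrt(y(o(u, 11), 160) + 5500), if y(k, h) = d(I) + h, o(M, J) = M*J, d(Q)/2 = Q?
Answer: sqrt(5642) ≈ 75.113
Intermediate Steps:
B(x) = x**2 + 3*x
u = 4 (u = 1*(3 + 1) = 1*4 = 4)
d(Q) = 2*Q
o(M, J) = J*M
y(k, h) = -18 + h (y(k, h) = 2*(-9) + h = -18 + h)
sqrt(y(o(u, 11), 160) + 5500) = sqrt((-18 + 160) + 5500) = sqrt(142 + 5500) = sqrt(5642)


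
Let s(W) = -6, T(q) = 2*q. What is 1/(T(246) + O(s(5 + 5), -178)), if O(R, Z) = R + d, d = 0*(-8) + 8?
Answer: 1/494 ≈ 0.0020243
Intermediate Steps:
d = 8 (d = 0 + 8 = 8)
O(R, Z) = 8 + R (O(R, Z) = R + 8 = 8 + R)
1/(T(246) + O(s(5 + 5), -178)) = 1/(2*246 + (8 - 6)) = 1/(492 + 2) = 1/494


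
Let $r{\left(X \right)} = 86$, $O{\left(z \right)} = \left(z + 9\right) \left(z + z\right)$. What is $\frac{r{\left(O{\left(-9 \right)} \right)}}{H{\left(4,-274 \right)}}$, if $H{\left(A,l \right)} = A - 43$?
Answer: $- \frac{86}{39} \approx -2.2051$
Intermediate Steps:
$H{\left(A,l \right)} = -43 + A$
$O{\left(z \right)} = 2 z \left(9 + z\right)$ ($O{\left(z \right)} = \left(9 + z\right) 2 z = 2 z \left(9 + z\right)$)
$\frac{r{\left(O{\left(-9 \right)} \right)}}{H{\left(4,-274 \right)}} = \frac{86}{-43 + 4} = \frac{86}{-39} = 86 \left(- \frac{1}{39}\right) = - \frac{86}{39}$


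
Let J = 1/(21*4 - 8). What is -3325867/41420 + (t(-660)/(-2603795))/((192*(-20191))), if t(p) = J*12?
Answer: -559524971505809859/6968265513855680 ≈ -80.296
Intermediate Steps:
J = 1/76 (J = 1/(84 - 8) = 1/76 ≈ 0.013158)
t(p) = 3/19 (t(p) = (1/76)*12 = 3/19)
-3325867/41420 + (t(-660)/(-2603795))/((192*(-20191))) = -3325867/41420 + ((3/19)/(-2603795))/((192*(-20191))) = -3325867*1/41420 + ((3/19)*(-1/2603795))/(-3876672) = -3325867/41420 - 3/49472105*(-1/3876672) = -3325867/41420 + 1/63929041411520 = -559524971505809859/6968265513855680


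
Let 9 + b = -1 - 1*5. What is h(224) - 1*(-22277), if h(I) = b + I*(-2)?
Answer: 21814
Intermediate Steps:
b = -15 (b = -9 + (-1 - 1*5) = -9 + (-1 - 5) = -9 - 6 = -15)
h(I) = -15 - 2*I (h(I) = -15 + I*(-2) = -15 - 2*I)
h(224) - 1*(-22277) = (-15 - 2*224) - 1*(-22277) = (-15 - 448) + 22277 = -463 + 22277 = 21814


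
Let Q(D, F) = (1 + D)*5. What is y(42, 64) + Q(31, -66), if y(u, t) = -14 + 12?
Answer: 158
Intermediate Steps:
y(u, t) = -2
Q(D, F) = 5 + 5*D
y(42, 64) + Q(31, -66) = -2 + (5 + 5*31) = -2 + (5 + 155) = -2 + 160 = 158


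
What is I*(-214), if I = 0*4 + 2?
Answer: -428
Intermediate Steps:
I = 2 (I = 0 + 2 = 2)
I*(-214) = 2*(-214) = -428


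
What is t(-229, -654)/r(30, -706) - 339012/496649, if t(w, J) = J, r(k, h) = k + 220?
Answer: -204780723/62081125 ≈ -3.2986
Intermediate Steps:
r(k, h) = 220 + k
t(-229, -654)/r(30, -706) - 339012/496649 = -654/(220 + 30) - 339012/496649 = -654/250 - 339012*1/496649 = -654*1/250 - 339012/496649 = -327/125 - 339012/496649 = -204780723/62081125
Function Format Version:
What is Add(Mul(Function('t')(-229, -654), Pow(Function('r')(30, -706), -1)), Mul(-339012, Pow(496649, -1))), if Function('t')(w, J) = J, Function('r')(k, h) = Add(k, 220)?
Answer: Rational(-204780723, 62081125) ≈ -3.2986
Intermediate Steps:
Function('r')(k, h) = Add(220, k)
Add(Mul(Function('t')(-229, -654), Pow(Function('r')(30, -706), -1)), Mul(-339012, Pow(496649, -1))) = Add(Mul(-654, Pow(Add(220, 30), -1)), Mul(-339012, Pow(496649, -1))) = Add(Mul(-654, Pow(250, -1)), Mul(-339012, Rational(1, 496649))) = Add(Mul(-654, Rational(1, 250)), Rational(-339012, 496649)) = Add(Rational(-327, 125), Rational(-339012, 496649)) = Rational(-204780723, 62081125)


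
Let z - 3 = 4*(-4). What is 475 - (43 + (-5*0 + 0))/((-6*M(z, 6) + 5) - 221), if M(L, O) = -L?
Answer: 139693/294 ≈ 475.15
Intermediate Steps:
z = -13 (z = 3 + 4*(-4) = 3 - 16 = -13)
475 - (43 + (-5*0 + 0))/((-6*M(z, 6) + 5) - 221) = 475 - (43 + (-5*0 + 0))/((-(-6)*(-13) + 5) - 221) = 475 - (43 + (0 + 0))/((-6*13 + 5) - 221) = 475 - (43 + 0)/((-78 + 5) - 221) = 475 - 43/(-73 - 221) = 475 - 43/(-294) = 475 - 43*(-1)/294 = 475 - 1*(-43/294) = 475 + 43/294 = 139693/294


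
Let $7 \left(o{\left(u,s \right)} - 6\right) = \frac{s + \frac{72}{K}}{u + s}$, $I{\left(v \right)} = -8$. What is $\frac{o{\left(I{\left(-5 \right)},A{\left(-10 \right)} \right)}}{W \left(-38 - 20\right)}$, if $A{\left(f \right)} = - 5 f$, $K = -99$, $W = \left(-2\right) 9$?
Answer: $\frac{9973}{1688148} \approx 0.0059077$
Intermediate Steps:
$W = -18$
$o{\left(u,s \right)} = 6 + \frac{- \frac{8}{11} + s}{7 \left(s + u\right)}$ ($o{\left(u,s \right)} = 6 + \frac{\left(s + \frac{72}{-99}\right) \frac{1}{u + s}}{7} = 6 + \frac{\left(s + 72 \left(- \frac{1}{99}\right)\right) \frac{1}{s + u}}{7} = 6 + \frac{\left(s - \frac{8}{11}\right) \frac{1}{s + u}}{7} = 6 + \frac{\left(- \frac{8}{11} + s\right) \frac{1}{s + u}}{7} = 6 + \frac{\frac{1}{s + u} \left(- \frac{8}{11} + s\right)}{7} = 6 + \frac{- \frac{8}{11} + s}{7 \left(s + u\right)}$)
$\frac{o{\left(I{\left(-5 \right)},A{\left(-10 \right)} \right)}}{W \left(-38 - 20\right)} = \frac{\frac{1}{77} \frac{1}{\left(-5\right) \left(-10\right) - 8} \left(-8 + 462 \left(-8\right) + 473 \left(\left(-5\right) \left(-10\right)\right)\right)}{\left(-18\right) \left(-38 - 20\right)} = \frac{\frac{1}{77} \frac{1}{50 - 8} \left(-8 - 3696 + 473 \cdot 50\right)}{\left(-18\right) \left(-58\right)} = \frac{\frac{1}{77} \cdot \frac{1}{42} \left(-8 - 3696 + 23650\right)}{1044} = \frac{1}{77} \cdot \frac{1}{42} \cdot 19946 \cdot \frac{1}{1044} = \frac{9973}{1617} \cdot \frac{1}{1044} = \frac{9973}{1688148}$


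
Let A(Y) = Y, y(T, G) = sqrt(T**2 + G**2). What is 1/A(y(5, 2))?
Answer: sqrt(29)/29 ≈ 0.18570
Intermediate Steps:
y(T, G) = sqrt(G**2 + T**2)
1/A(y(5, 2)) = 1/(sqrt(2**2 + 5**2)) = 1/(sqrt(4 + 25)) = 1/(sqrt(29)) = sqrt(29)/29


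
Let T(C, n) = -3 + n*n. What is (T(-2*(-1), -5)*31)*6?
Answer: 4092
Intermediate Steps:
T(C, n) = -3 + n**2
(T(-2*(-1), -5)*31)*6 = ((-3 + (-5)**2)*31)*6 = ((-3 + 25)*31)*6 = (22*31)*6 = 682*6 = 4092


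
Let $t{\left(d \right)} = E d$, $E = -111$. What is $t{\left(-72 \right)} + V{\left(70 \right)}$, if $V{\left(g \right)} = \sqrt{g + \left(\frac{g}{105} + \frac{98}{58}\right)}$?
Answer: $7992 + \frac{\sqrt{547665}}{87} \approx 8000.5$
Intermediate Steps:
$V{\left(g \right)} = \sqrt{\frac{49}{29} + \frac{106 g}{105}}$ ($V{\left(g \right)} = \sqrt{g + \left(g \frac{1}{105} + 98 \cdot \frac{1}{58}\right)} = \sqrt{g + \left(\frac{g}{105} + \frac{49}{29}\right)} = \sqrt{g + \left(\frac{49}{29} + \frac{g}{105}\right)} = \sqrt{\frac{49}{29} + \frac{106 g}{105}}$)
$t{\left(d \right)} = - 111 d$
$t{\left(-72 \right)} + V{\left(70 \right)} = \left(-111\right) \left(-72\right) + \frac{\sqrt{15666525 + 9360330 \cdot 70}}{3045} = 7992 + \frac{\sqrt{15666525 + 655223100}}{3045} = 7992 + \frac{\sqrt{670889625}}{3045} = 7992 + \frac{35 \sqrt{547665}}{3045} = 7992 + \frac{\sqrt{547665}}{87}$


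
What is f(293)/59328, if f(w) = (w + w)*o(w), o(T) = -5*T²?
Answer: -125768785/29664 ≈ -4239.8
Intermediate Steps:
f(w) = -10*w³ (f(w) = (w + w)*(-5*w²) = (2*w)*(-5*w²) = -10*w³)
f(293)/59328 = -10*293³/59328 = -10*25153757*(1/59328) = -251537570*1/59328 = -125768785/29664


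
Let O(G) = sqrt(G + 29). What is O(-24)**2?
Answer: 5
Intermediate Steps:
O(G) = sqrt(29 + G)
O(-24)**2 = (sqrt(29 - 24))**2 = (sqrt(5))**2 = 5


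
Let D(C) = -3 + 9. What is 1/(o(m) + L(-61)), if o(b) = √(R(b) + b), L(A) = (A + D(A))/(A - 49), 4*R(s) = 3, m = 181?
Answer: -1/363 + √727/363 ≈ 0.071523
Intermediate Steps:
D(C) = 6
R(s) = ¾ (R(s) = (¼)*3 = ¾)
L(A) = (6 + A)/(-49 + A) (L(A) = (A + 6)/(A - 49) = (6 + A)/(-49 + A))
o(b) = √(¾ + b)
1/(o(m) + L(-61)) = 1/(√(3 + 4*181)/2 + (6 - 61)/(-49 - 61)) = 1/(√(3 + 724)/2 - 55/(-110)) = 1/(√727/2 - 1/110*(-55)) = 1/(√727/2 + ½) = 1/(½ + √727/2)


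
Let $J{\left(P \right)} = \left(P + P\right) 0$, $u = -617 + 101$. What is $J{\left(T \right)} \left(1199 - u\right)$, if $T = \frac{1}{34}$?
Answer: $0$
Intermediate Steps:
$T = \frac{1}{34} \approx 0.029412$
$u = -516$
$J{\left(P \right)} = 0$ ($J{\left(P \right)} = 2 P 0 = 0$)
$J{\left(T \right)} \left(1199 - u\right) = 0 \left(1199 - -516\right) = 0 \left(1199 + 516\right) = 0 \cdot 1715 = 0$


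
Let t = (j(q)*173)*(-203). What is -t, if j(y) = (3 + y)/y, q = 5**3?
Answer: 4495232/125 ≈ 35962.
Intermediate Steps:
q = 125
j(y) = (3 + y)/y
t = -4495232/125 (t = (((3 + 125)/125)*173)*(-203) = (((1/125)*128)*173)*(-203) = ((128/125)*173)*(-203) = (22144/125)*(-203) = -4495232/125 ≈ -35962.)
-t = -1*(-4495232/125) = 4495232/125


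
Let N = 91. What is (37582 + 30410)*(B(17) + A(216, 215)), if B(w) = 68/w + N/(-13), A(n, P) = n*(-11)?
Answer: -161752968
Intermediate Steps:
A(n, P) = -11*n
B(w) = -7 + 68/w (B(w) = 68/w + 91/(-13) = 68/w + 91*(-1/13) = 68/w - 7 = -7 + 68/w)
(37582 + 30410)*(B(17) + A(216, 215)) = (37582 + 30410)*((-7 + 68/17) - 11*216) = 67992*((-7 + 68*(1/17)) - 2376) = 67992*((-7 + 4) - 2376) = 67992*(-3 - 2376) = 67992*(-2379) = -161752968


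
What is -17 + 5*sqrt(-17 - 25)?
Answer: -17 + 5*I*sqrt(42) ≈ -17.0 + 32.404*I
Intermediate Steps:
-17 + 5*sqrt(-17 - 25) = -17 + 5*sqrt(-42) = -17 + 5*(I*sqrt(42)) = -17 + 5*I*sqrt(42)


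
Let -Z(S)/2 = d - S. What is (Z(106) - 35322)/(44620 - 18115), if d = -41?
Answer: -3892/2945 ≈ -1.3216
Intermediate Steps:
Z(S) = 82 + 2*S (Z(S) = -2*(-41 - S) = 82 + 2*S)
(Z(106) - 35322)/(44620 - 18115) = ((82 + 2*106) - 35322)/(44620 - 18115) = ((82 + 212) - 35322)/26505 = (294 - 35322)*(1/26505) = -35028*1/26505 = -3892/2945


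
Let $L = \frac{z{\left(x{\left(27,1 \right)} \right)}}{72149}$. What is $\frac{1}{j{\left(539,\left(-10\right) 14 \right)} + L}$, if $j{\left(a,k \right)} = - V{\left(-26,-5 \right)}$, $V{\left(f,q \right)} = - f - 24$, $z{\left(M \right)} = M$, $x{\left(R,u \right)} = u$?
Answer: $- \frac{72149}{144297} \approx -0.5$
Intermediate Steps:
$V{\left(f,q \right)} = -24 - f$
$L = \frac{1}{72149}$ ($L = 1 \cdot \frac{1}{72149} = \frac{1}{72149} \approx 1.386 \cdot 10^{-5}$)
$j{\left(a,k \right)} = -2$ ($j{\left(a,k \right)} = - (-24 - -26) = - (-24 + 26) = \left(-1\right) 2 = -2$)
$\frac{1}{j{\left(539,\left(-10\right) 14 \right)} + L} = \frac{1}{-2 + \frac{1}{72149}} = \frac{1}{- \frac{144297}{72149}} = - \frac{72149}{144297}$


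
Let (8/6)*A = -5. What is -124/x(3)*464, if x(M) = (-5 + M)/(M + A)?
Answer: -21576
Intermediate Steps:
A = -15/4 (A = (3/4)*(-5) = -15/4 ≈ -3.7500)
x(M) = (-5 + M)/(-15/4 + M) (x(M) = (-5 + M)/(M - 15/4) = (-5 + M)/(-15/4 + M))
-124/x(3)*464 = -124*(-15 + 4*3)/(4*(-5 + 3))*464 = -124/(4*(-2)/(-15 + 12))*464 = -124/(4*(-2)/(-3))*464 = -124/(4*(-1/3)*(-2))*464 = -124/8/3*464 = -124*3/8*464 = -93/2*464 = -21576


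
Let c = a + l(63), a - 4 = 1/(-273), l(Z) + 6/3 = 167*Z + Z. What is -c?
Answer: -2889977/273 ≈ -10586.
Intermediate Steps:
l(Z) = -2 + 168*Z (l(Z) = -2 + (167*Z + Z) = -2 + 168*Z)
a = 1091/273 (a = 4 + 1/(-273) = 4 - 1/273 = 1091/273 ≈ 3.9963)
c = 2889977/273 (c = 1091/273 + (-2 + 168*63) = 1091/273 + (-2 + 10584) = 1091/273 + 10582 = 2889977/273 ≈ 10586.)
-c = -1*2889977/273 = -2889977/273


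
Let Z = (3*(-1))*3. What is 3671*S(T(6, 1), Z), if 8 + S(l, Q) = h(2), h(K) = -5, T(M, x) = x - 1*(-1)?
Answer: -47723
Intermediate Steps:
T(M, x) = 1 + x (T(M, x) = x + 1 = 1 + x)
Z = -9 (Z = -3*3 = -9)
S(l, Q) = -13 (S(l, Q) = -8 - 5 = -13)
3671*S(T(6, 1), Z) = 3671*(-13) = -47723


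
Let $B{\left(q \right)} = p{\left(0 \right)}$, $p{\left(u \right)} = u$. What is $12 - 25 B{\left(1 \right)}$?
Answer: $12$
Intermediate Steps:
$B{\left(q \right)} = 0$
$12 - 25 B{\left(1 \right)} = 12 - 0 = 12 + 0 = 12$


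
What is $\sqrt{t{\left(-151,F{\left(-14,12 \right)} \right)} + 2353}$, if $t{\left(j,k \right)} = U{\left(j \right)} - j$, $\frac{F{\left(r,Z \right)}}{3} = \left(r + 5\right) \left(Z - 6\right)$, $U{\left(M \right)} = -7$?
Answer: $\sqrt{2497} \approx 49.97$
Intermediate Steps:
$F{\left(r,Z \right)} = 3 \left(-6 + Z\right) \left(5 + r\right)$ ($F{\left(r,Z \right)} = 3 \left(r + 5\right) \left(Z - 6\right) = 3 \left(5 + r\right) \left(-6 + Z\right) = 3 \left(-6 + Z\right) \left(5 + r\right)$)
$t{\left(j,k \right)} = -7 - j$
$\sqrt{t{\left(-151,F{\left(-14,12 \right)} \right)} + 2353} = \sqrt{\left(-7 - -151\right) + 2353} = \sqrt{\left(-7 + 151\right) + 2353} = \sqrt{144 + 2353} = \sqrt{2497}$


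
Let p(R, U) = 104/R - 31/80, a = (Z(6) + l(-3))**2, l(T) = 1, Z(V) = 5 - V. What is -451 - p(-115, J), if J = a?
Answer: -827463/1840 ≈ -449.71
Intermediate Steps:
a = 0 (a = ((5 - 1*6) + 1)**2 = ((5 - 6) + 1)**2 = (-1 + 1)**2 = 0**2 = 0)
J = 0
p(R, U) = -31/80 + 104/R (p(R, U) = 104/R - 31*1/80 = 104/R - 31/80 = -31/80 + 104/R)
-451 - p(-115, J) = -451 - (-31/80 + 104/(-115)) = -451 - (-31/80 + 104*(-1/115)) = -451 - (-31/80 - 104/115) = -451 - 1*(-2377/1840) = -451 + 2377/1840 = -827463/1840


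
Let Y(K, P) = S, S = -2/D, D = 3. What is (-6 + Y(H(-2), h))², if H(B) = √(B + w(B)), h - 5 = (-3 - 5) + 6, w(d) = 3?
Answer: 400/9 ≈ 44.444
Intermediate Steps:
h = 3 (h = 5 + ((-3 - 5) + 6) = 5 + (-8 + 6) = 5 - 2 = 3)
H(B) = √(3 + B) (H(B) = √(B + 3) = √(3 + B))
S = -⅔ (S = -2/3 = -2*⅓ = -⅔ ≈ -0.66667)
Y(K, P) = -⅔
(-6 + Y(H(-2), h))² = (-6 - ⅔)² = (-20/3)² = 400/9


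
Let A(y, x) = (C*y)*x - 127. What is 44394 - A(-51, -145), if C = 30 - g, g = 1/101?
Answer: -17902834/101 ≈ -1.7726e+5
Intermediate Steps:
g = 1/101 ≈ 0.0099010
C = 3029/101 (C = 30 - 1*1/101 = 30 - 1/101 = 3029/101 ≈ 29.990)
A(y, x) = -127 + 3029*x*y/101 (A(y, x) = (3029*y/101)*x - 127 = 3029*x*y/101 - 127 = -127 + 3029*x*y/101)
44394 - A(-51, -145) = 44394 - (-127 + (3029/101)*(-145)*(-51)) = 44394 - (-127 + 22399455/101) = 44394 - 1*22386628/101 = 44394 - 22386628/101 = -17902834/101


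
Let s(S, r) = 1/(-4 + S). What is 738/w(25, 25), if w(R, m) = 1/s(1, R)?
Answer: -246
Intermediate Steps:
w(R, m) = -3 (w(R, m) = 1/(1/(-4 + 1)) = 1/(1/(-3)) = 1/(-⅓) = -3)
738/w(25, 25) = 738/(-3) = 738*(-⅓) = -246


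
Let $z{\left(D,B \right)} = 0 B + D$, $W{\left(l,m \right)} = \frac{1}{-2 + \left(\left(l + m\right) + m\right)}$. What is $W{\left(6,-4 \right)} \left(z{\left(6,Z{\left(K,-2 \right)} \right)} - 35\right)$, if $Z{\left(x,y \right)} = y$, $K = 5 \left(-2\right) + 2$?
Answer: $\frac{29}{4} \approx 7.25$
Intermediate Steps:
$K = -8$ ($K = -10 + 2 = -8$)
$W{\left(l,m \right)} = \frac{1}{-2 + l + 2 m}$ ($W{\left(l,m \right)} = \frac{1}{-2 + \left(l + 2 m\right)} = \frac{1}{-2 + l + 2 m}$)
$z{\left(D,B \right)} = D$ ($z{\left(D,B \right)} = 0 + D = D$)
$W{\left(6,-4 \right)} \left(z{\left(6,Z{\left(K,-2 \right)} \right)} - 35\right) = \frac{6 - 35}{-2 + 6 + 2 \left(-4\right)} = \frac{1}{-2 + 6 - 8} \left(-29\right) = \frac{1}{-4} \left(-29\right) = \left(- \frac{1}{4}\right) \left(-29\right) = \frac{29}{4}$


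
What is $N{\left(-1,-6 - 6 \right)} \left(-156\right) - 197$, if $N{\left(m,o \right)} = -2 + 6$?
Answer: $-821$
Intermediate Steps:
$N{\left(m,o \right)} = 4$
$N{\left(-1,-6 - 6 \right)} \left(-156\right) - 197 = 4 \left(-156\right) - 197 = -624 - 197 = -821$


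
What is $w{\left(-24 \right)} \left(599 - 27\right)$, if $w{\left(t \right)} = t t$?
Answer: $329472$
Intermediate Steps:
$w{\left(t \right)} = t^{2}$
$w{\left(-24 \right)} \left(599 - 27\right) = \left(-24\right)^{2} \left(599 - 27\right) = 576 \cdot 572 = 329472$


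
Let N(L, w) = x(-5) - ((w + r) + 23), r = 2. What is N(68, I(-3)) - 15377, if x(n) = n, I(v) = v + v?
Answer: -15401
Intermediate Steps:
I(v) = 2*v
N(L, w) = -30 - w (N(L, w) = -5 - ((w + 2) + 23) = -5 - ((2 + w) + 23) = -5 - (25 + w) = -5 + (-25 - w) = -30 - w)
N(68, I(-3)) - 15377 = (-30 - 2*(-3)) - 15377 = (-30 - 1*(-6)) - 15377 = (-30 + 6) - 15377 = -24 - 15377 = -15401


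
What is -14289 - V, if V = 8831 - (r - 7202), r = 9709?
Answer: -20613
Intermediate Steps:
V = 6324 (V = 8831 - (9709 - 7202) = 8831 - 1*2507 = 8831 - 2507 = 6324)
-14289 - V = -14289 - 1*6324 = -14289 - 6324 = -20613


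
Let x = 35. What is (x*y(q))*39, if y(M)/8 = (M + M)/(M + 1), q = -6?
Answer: 26208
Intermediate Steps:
y(M) = 16*M/(1 + M) (y(M) = 8*((M + M)/(M + 1)) = 8*((2*M)/(1 + M)) = 8*(2*M/(1 + M)) = 16*M/(1 + M))
(x*y(q))*39 = (35*(16*(-6)/(1 - 6)))*39 = (35*(16*(-6)/(-5)))*39 = (35*(16*(-6)*(-⅕)))*39 = (35*(96/5))*39 = 672*39 = 26208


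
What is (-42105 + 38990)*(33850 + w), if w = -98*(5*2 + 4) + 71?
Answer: -101390135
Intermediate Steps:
w = -1301 (w = -98*(10 + 4) + 71 = -98*14 + 71 = -1372 + 71 = -1301)
(-42105 + 38990)*(33850 + w) = (-42105 + 38990)*(33850 - 1301) = -3115*32549 = -101390135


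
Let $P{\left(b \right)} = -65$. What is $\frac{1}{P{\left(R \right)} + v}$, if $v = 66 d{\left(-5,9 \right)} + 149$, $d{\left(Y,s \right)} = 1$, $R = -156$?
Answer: $\frac{1}{150} \approx 0.0066667$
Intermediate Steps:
$v = 215$ ($v = 66 \cdot 1 + 149 = 66 + 149 = 215$)
$\frac{1}{P{\left(R \right)} + v} = \frac{1}{-65 + 215} = \frac{1}{150}$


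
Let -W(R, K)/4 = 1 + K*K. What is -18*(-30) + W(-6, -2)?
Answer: 520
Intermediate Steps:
W(R, K) = -4 - 4*K² (W(R, K) = -4*(1 + K*K) = -4*(1 + K²) = -4 - 4*K²)
-18*(-30) + W(-6, -2) = -18*(-30) + (-4 - 4*(-2)²) = 540 + (-4 - 4*4) = 540 + (-4 - 16) = 540 - 20 = 520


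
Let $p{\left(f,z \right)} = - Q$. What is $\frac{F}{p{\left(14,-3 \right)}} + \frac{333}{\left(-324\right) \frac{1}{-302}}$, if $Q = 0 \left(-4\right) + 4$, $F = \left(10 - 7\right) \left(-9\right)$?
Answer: $\frac{11417}{36} \approx 317.14$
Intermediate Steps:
$F = -27$ ($F = 3 \left(-9\right) = -27$)
$Q = 4$ ($Q = 0 + 4 = 4$)
$p{\left(f,z \right)} = -4$ ($p{\left(f,z \right)} = \left(-1\right) 4 = -4$)
$\frac{F}{p{\left(14,-3 \right)}} + \frac{333}{\left(-324\right) \frac{1}{-302}} = - \frac{27}{-4} + \frac{333}{\left(-324\right) \frac{1}{-302}} = \left(-27\right) \left(- \frac{1}{4}\right) + \frac{333}{\left(-324\right) \left(- \frac{1}{302}\right)} = \frac{27}{4} + \frac{333}{\frac{162}{151}} = \frac{27}{4} + 333 \cdot \frac{151}{162} = \frac{27}{4} + \frac{5587}{18} = \frac{11417}{36}$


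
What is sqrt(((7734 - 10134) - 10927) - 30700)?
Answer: I*sqrt(44027) ≈ 209.83*I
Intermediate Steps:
sqrt(((7734 - 10134) - 10927) - 30700) = sqrt((-2400 - 10927) - 30700) = sqrt(-13327 - 30700) = sqrt(-44027) = I*sqrt(44027)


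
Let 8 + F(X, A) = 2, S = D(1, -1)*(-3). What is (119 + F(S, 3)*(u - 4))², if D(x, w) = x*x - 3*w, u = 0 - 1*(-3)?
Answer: 15625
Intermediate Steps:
u = 3 (u = 0 + 3 = 3)
D(x, w) = x² - 3*w
S = -12 (S = (1² - 3*(-1))*(-3) = (1 + 3)*(-3) = 4*(-3) = -12)
F(X, A) = -6 (F(X, A) = -8 + 2 = -6)
(119 + F(S, 3)*(u - 4))² = (119 - 6*(3 - 4))² = (119 - 6*(-1))² = (119 + 6)² = 125² = 15625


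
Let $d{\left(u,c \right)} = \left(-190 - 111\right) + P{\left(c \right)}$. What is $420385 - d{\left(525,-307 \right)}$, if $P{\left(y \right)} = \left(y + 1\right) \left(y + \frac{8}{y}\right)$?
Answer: $\frac{100307960}{307} \approx 3.2674 \cdot 10^{5}$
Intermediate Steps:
$P{\left(y \right)} = \left(1 + y\right) \left(y + \frac{8}{y}\right)$
$d{\left(u,c \right)} = -293 + c + c^{2} + \frac{8}{c}$ ($d{\left(u,c \right)} = \left(-190 - 111\right) + \left(8 + c + c^{2} + \frac{8}{c}\right) = -301 + \left(8 + c + c^{2} + \frac{8}{c}\right) = -293 + c + c^{2} + \frac{8}{c}$)
$420385 - d{\left(525,-307 \right)} = 420385 - \left(-293 - 307 + \left(-307\right)^{2} + \frac{8}{-307}\right) = 420385 - \left(-293 - 307 + 94249 + 8 \left(- \frac{1}{307}\right)\right) = 420385 - \left(-293 - 307 + 94249 - \frac{8}{307}\right) = 420385 - \frac{28750235}{307} = \frac{100307960}{307}$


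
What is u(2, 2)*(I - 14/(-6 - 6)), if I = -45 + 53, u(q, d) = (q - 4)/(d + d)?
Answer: -55/12 ≈ -4.5833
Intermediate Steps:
u(q, d) = (-4 + q)/(2*d) (u(q, d) = (-4 + q)/((2*d)) = (-4 + q)*(1/(2*d)) = (-4 + q)/(2*d))
I = 8
u(2, 2)*(I - 14/(-6 - 6)) = ((½)*(-4 + 2)/2)*(8 - 14/(-6 - 6)) = ((½)*(½)*(-2))*(8 - 14/(-12)) = -(8 - 14*(-1/12))/2 = -(8 + 7/6)/2 = -½*55/6 = -55/12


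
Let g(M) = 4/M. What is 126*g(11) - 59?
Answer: -145/11 ≈ -13.182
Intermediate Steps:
126*g(11) - 59 = 126*(4/11) - 59 = 504/11 - 59 = -145/11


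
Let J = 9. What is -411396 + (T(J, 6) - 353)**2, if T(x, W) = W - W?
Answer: -286787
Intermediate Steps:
T(x, W) = 0
-411396 + (T(J, 6) - 353)**2 = -411396 + (0 - 353)**2 = -411396 + (-353)**2 = -411396 + 124609 = -286787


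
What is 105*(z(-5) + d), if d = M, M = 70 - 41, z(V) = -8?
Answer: 2205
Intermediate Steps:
M = 29
d = 29
105*(z(-5) + d) = 105*(-8 + 29) = 105*21 = 2205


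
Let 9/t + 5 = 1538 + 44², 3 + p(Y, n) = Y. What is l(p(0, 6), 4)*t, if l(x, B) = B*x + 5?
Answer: -63/3469 ≈ -0.018161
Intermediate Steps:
p(Y, n) = -3 + Y
l(x, B) = 5 + B*x
t = 9/3469 (t = 9/(-5 + (1538 + 44²)) = 9/(-5 + (1538 + 1936)) = 9/(-5 + 3474) = 9/3469 ≈ 0.0025944)
l(p(0, 6), 4)*t = (5 + 4*(-3 + 0))*(9/3469) = (5 + 4*(-3))*(9/3469) = (5 - 12)*(9/3469) = -7*9/3469 = -63/3469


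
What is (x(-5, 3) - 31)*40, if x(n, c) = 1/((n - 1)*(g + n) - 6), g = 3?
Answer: -3700/3 ≈ -1233.3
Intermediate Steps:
x(n, c) = 1/(-6 + (-1 + n)*(3 + n)) (x(n, c) = 1/((n - 1)*(3 + n) - 6) = 1/((-1 + n)*(3 + n) - 6) = 1/(-6 + (-1 + n)*(3 + n)))
(x(-5, 3) - 31)*40 = (1/(-9 + (-5)² + 2*(-5)) - 31)*40 = (1/(-9 + 25 - 10) - 31)*40 = (1/6 - 31)*40 = (⅙ - 31)*40 = -185/6*40 = -3700/3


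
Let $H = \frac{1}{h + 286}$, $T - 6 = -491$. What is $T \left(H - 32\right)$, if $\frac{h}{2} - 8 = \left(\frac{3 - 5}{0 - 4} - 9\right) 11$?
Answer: $\frac{356863}{23} \approx 15516.0$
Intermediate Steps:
$T = -485$ ($T = 6 - 491 = -485$)
$h = -171$ ($h = 16 + 2 \left(\frac{3 - 5}{0 - 4} - 9\right) 11 = 16 + 2 \left(- \frac{2}{-4} - 9\right) 11 = 16 + 2 \left(\left(-2\right) \left(- \frac{1}{4}\right) - 9\right) 11 = 16 + 2 \left(\frac{1}{2} - 9\right) 11 = 16 + 2 \left(\left(- \frac{17}{2}\right) 11\right) = 16 + 2 \left(- \frac{187}{2}\right) = 16 - 187 = -171$)
$H = \frac{1}{115}$ ($H = \frac{1}{-171 + 286} = \frac{1}{115} \approx 0.0086956$)
$T \left(H - 32\right) = - 485 \left(\frac{1}{115} - 32\right) = \left(-485\right) \left(- \frac{3679}{115}\right) = \frac{356863}{23}$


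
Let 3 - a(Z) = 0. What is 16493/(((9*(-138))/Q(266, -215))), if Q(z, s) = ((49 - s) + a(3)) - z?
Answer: -16493/1242 ≈ -13.279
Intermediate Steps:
a(Z) = 3 (a(Z) = 3 - 1*0 = 3 + 0 = 3)
Q(z, s) = 52 - s - z (Q(z, s) = ((49 - s) + 3) - z = (52 - s) - z = 52 - s - z)
16493/(((9*(-138))/Q(266, -215))) = 16493/(((9*(-138))/(52 - 1*(-215) - 1*266))) = 16493/((-1242/(52 + 215 - 266))) = 16493/((-1242/1)) = 16493/((-1242*1)) = 16493/(-1242) = 16493*(-1/1242) = -16493/1242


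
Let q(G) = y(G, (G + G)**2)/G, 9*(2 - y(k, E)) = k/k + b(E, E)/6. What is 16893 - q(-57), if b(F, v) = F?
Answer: 8663960/513 ≈ 16889.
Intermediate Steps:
y(k, E) = 17/9 - E/54 (y(k, E) = 2 - (k/k + E/6)/9 = 2 - (1 + E*(1/6))/9 = 2 - (1 + E/6)/9 = 2 + (-1/9 - E/54) = 17/9 - E/54)
q(G) = (17/9 - 2*G**2/27)/G (q(G) = (17/9 - (G + G)**2/54)/G = (17/9 - 4*G**2/54)/G = (17/9 - 2*G**2/27)/G)
16893 - q(-57) = 16893 - (51 - 2*(-57)**2)/(27*(-57)) = 16893 - (-1)*(51 - 2*3249)/(27*57) = 16893 - (-1)*(51 - 6498)/(27*57) = 16893 - (-1)*(-6447)/(27*57) = 16893 - 1*2149/513 = 16893 - 2149/513 = 8663960/513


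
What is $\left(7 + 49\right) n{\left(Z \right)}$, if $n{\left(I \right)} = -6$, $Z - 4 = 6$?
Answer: $-336$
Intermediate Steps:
$Z = 10$ ($Z = 4 + 6 = 10$)
$\left(7 + 49\right) n{\left(Z \right)} = \left(7 + 49\right) \left(-6\right) = 56 \left(-6\right) = -336$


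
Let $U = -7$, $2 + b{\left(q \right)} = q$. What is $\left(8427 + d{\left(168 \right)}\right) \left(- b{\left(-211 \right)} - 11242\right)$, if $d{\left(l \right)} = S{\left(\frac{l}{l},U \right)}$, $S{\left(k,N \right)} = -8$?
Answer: $-92853151$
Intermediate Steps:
$b{\left(q \right)} = -2 + q$
$d{\left(l \right)} = -8$
$\left(8427 + d{\left(168 \right)}\right) \left(- b{\left(-211 \right)} - 11242\right) = \left(8427 - 8\right) \left(- (-2 - 211) - 11242\right) = 8419 \left(\left(-1\right) \left(-213\right) - 11242\right) = 8419 \left(213 - 11242\right) = 8419 \left(-11029\right) = -92853151$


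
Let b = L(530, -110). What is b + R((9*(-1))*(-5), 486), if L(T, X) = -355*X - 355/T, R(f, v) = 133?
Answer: 4153327/106 ≈ 39182.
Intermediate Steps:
b = 4139229/106 (b = -355*(-110) - 355/530 = 39050 - 355*1/530 = 39050 - 71/106 = 4139229/106 ≈ 39049.)
b + R((9*(-1))*(-5), 486) = 4139229/106 + 133 = 4153327/106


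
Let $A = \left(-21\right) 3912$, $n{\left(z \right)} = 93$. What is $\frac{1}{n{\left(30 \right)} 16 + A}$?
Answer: $- \frac{1}{80664} \approx -1.2397 \cdot 10^{-5}$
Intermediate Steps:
$A = -82152$
$\frac{1}{n{\left(30 \right)} 16 + A} = \frac{1}{93 \cdot 16 - 82152} = \frac{1}{1488 - 82152} = \frac{1}{-80664} = - \frac{1}{80664}$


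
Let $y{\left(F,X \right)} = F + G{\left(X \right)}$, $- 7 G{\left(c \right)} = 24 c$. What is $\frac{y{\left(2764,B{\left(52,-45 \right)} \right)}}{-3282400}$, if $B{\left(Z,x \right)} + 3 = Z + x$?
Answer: $- \frac{4813}{5744200} \approx -0.00083789$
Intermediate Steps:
$G{\left(c \right)} = - \frac{24 c}{7}$
$B{\left(Z,x \right)} = -3 + Z + x$ ($B{\left(Z,x \right)} = -3 + \left(Z + x\right) = -3 + Z + x$)
$y{\left(F,X \right)} = F - \frac{24 X}{7}$
$\frac{y{\left(2764,B{\left(52,-45 \right)} \right)}}{-3282400} = \frac{2764 - \frac{24 \left(-3 + 52 - 45\right)}{7}}{-3282400} = \left(2764 - \frac{96}{7}\right) \left(- \frac{1}{3282400}\right) = \frac{19252}{7} \left(- \frac{1}{3282400}\right) = - \frac{4813}{5744200}$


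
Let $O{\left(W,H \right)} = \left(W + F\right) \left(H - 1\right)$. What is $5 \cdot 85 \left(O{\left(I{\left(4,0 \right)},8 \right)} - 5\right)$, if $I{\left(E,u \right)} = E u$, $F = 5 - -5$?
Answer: $27625$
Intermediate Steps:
$F = 10$ ($F = 5 + 5 = 10$)
$O{\left(W,H \right)} = \left(-1 + H\right) \left(10 + W\right)$ ($O{\left(W,H \right)} = \left(W + 10\right) \left(H - 1\right) = \left(10 + W\right) \left(-1 + H\right) = \left(-1 + H\right) \left(10 + W\right)$)
$5 \cdot 85 \left(O{\left(I{\left(4,0 \right)},8 \right)} - 5\right) = 5 \cdot 85 \left(\left(-10 - 4 \cdot 0 + 10 \cdot 8 + 8 \cdot 4 \cdot 0\right) - 5\right) = 425 \left(\left(-10 - 0 + 80 + 8 \cdot 0\right) - 5\right) = 425 \left(\left(-10 + 0 + 80 + 0\right) - 5\right) = 425 \left(70 - 5\right) = 425 \cdot 65 = 27625$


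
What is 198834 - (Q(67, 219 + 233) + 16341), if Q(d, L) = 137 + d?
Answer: 182289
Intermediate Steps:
198834 - (Q(67, 219 + 233) + 16341) = 198834 - ((137 + 67) + 16341) = 198834 - (204 + 16341) = 198834 - 1*16545 = 198834 - 16545 = 182289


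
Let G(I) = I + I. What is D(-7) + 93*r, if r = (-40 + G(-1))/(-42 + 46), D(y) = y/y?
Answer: -1951/2 ≈ -975.50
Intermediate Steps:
G(I) = 2*I
D(y) = 1
r = -21/2 (r = (-40 + 2*(-1))/(-42 + 46) = (-40 - 2)/4 = -42*¼ = -21/2 ≈ -10.500)
D(-7) + 93*r = 1 + 93*(-21/2) = 1 - 1953/2 = -1951/2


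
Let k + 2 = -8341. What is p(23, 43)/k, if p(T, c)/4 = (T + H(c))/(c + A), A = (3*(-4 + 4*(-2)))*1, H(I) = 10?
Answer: -44/19467 ≈ -0.0022602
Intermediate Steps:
k = -8343 (k = -2 - 8341 = -8343)
A = -36 (A = (3*(-4 - 8))*1 = (3*(-12))*1 = -36*1 = -36)
p(T, c) = 4*(10 + T)/(-36 + c) (p(T, c) = 4*((T + 10)/(c - 36)) = 4*((10 + T)/(-36 + c)) = 4*(10 + T)/(-36 + c))
p(23, 43)/k = (4*(10 + 23)/(-36 + 43))/(-8343) = (4*33/7)*(-1/8343) = (4*(⅐)*33)*(-1/8343) = (132/7)*(-1/8343) = -44/19467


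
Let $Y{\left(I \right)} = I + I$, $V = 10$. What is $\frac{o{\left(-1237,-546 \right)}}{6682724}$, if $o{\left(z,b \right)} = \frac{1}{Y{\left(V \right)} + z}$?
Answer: $- \frac{1}{8132875108} \approx -1.2296 \cdot 10^{-10}$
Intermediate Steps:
$Y{\left(I \right)} = 2 I$
$o{\left(z,b \right)} = \frac{1}{20 + z}$ ($o{\left(z,b \right)} = \frac{1}{2 \cdot 10 + z} = \frac{1}{20 + z}$)
$\frac{o{\left(-1237,-546 \right)}}{6682724} = \frac{1}{\left(20 - 1237\right) 6682724} = \frac{1}{-1217} \cdot \frac{1}{6682724} = \left(- \frac{1}{1217}\right) \frac{1}{6682724} = - \frac{1}{8132875108}$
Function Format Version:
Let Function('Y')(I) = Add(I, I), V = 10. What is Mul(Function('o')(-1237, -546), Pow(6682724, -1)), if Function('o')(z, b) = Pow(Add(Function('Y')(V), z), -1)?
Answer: Rational(-1, 8132875108) ≈ -1.2296e-10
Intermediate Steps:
Function('Y')(I) = Mul(2, I)
Function('o')(z, b) = Pow(Add(20, z), -1) (Function('o')(z, b) = Pow(Add(Mul(2, 10), z), -1) = Pow(Add(20, z), -1))
Mul(Function('o')(-1237, -546), Pow(6682724, -1)) = Mul(Pow(Add(20, -1237), -1), Pow(6682724, -1)) = Mul(Pow(-1217, -1), Rational(1, 6682724)) = Mul(Rational(-1, 1217), Rational(1, 6682724)) = Rational(-1, 8132875108)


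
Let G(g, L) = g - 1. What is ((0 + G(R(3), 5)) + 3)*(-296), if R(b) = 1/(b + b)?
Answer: -1924/3 ≈ -641.33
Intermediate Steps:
R(b) = 1/(2*b)
G(g, L) = -1 + g
((0 + G(R(3), 5)) + 3)*(-296) = ((0 + (-1 + (1/2)/3)) + 3)*(-296) = ((0 + (-1 + (1/2)*(1/3))) + 3)*(-296) = ((0 + (-1 + 1/6)) + 3)*(-296) = ((0 - 5/6) + 3)*(-296) = (-5/6 + 3)*(-296) = (13/6)*(-296) = -1924/3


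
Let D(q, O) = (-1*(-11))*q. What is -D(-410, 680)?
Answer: 4510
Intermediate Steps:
D(q, O) = 11*q
-D(-410, 680) = -11*(-410) = -1*(-4510) = 4510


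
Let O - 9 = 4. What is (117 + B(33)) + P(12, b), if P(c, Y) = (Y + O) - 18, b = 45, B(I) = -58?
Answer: 99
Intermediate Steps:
O = 13 (O = 9 + 4 = 13)
P(c, Y) = -5 + Y (P(c, Y) = (Y + 13) - 18 = (13 + Y) - 18 = -5 + Y)
(117 + B(33)) + P(12, b) = (117 - 58) + (-5 + 45) = 59 + 40 = 99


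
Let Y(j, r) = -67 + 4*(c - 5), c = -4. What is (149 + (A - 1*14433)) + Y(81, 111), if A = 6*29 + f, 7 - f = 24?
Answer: -14230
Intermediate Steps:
f = -17 (f = 7 - 1*24 = 7 - 24 = -17)
Y(j, r) = -103 (Y(j, r) = -67 + 4*(-4 - 5) = -67 + 4*(-9) = -67 - 36 = -103)
A = 157 (A = 6*29 - 17 = 174 - 17 = 157)
(149 + (A - 1*14433)) + Y(81, 111) = (149 + (157 - 1*14433)) - 103 = (149 + (157 - 14433)) - 103 = (149 - 14276) - 103 = -14127 - 103 = -14230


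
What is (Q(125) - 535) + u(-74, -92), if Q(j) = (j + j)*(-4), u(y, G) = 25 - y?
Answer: -1436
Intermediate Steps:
Q(j) = -8*j (Q(j) = (2*j)*(-4) = -8*j)
(Q(125) - 535) + u(-74, -92) = (-8*125 - 535) + (25 - 1*(-74)) = (-1000 - 535) + (25 + 74) = -1535 + 99 = -1436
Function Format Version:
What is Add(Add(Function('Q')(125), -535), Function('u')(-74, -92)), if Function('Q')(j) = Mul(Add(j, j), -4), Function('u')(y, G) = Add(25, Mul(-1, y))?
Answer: -1436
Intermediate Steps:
Function('Q')(j) = Mul(-8, j) (Function('Q')(j) = Mul(Mul(2, j), -4) = Mul(-8, j))
Add(Add(Function('Q')(125), -535), Function('u')(-74, -92)) = Add(Add(Mul(-8, 125), -535), Add(25, Mul(-1, -74))) = Add(Add(-1000, -535), Add(25, 74)) = Add(-1535, 99) = -1436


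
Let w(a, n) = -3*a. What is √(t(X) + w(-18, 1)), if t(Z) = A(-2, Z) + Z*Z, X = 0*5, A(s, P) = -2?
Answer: 2*√13 ≈ 7.2111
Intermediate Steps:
X = 0
t(Z) = -2 + Z² (t(Z) = -2 + Z*Z = -2 + Z²)
√(t(X) + w(-18, 1)) = √((-2 + 0²) - 3*(-18)) = √((-2 + 0) + 54) = √(-2 + 54) = √52 = 2*√13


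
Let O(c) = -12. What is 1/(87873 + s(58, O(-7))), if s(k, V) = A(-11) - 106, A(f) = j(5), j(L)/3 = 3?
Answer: 1/87776 ≈ 1.1393e-5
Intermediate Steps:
j(L) = 9 (j(L) = 3*3 = 9)
A(f) = 9
s(k, V) = -97 (s(k, V) = 9 - 106 = -97)
1/(87873 + s(58, O(-7))) = 1/(87873 - 97) = 1/87776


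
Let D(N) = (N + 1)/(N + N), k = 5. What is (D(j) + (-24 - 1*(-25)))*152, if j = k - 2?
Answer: 760/3 ≈ 253.33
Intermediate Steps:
j = 3 (j = 5 - 2 = 3)
D(N) = (1 + N)/(2*N) (D(N) = (1 + N)/((2*N)) = (1 + N)*(1/(2*N)) = (1 + N)/(2*N))
(D(j) + (-24 - 1*(-25)))*152 = ((½)*(1 + 3)/3 + (-24 - 1*(-25)))*152 = ((½)*(⅓)*4 + (-24 + 25))*152 = (⅔ + 1)*152 = (5/3)*152 = 760/3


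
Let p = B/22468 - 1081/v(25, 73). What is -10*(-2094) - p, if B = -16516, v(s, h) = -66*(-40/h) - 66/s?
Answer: 7207559594863/343659294 ≈ 20973.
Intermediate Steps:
v(s, h) = -66/s + 2640/h (v(s, h) = -66*(-40/h) - 66/s = -(-2640)/h - 66/s = 2640/h - 66/s = -66/s + 2640/h)
p = -11333978503/343659294 (p = -16516/22468 - 1081/(-66/25 + 2640/73) = -16516*1/22468 - 1081/(-66*1/25 + 2640*(1/73)) = -4129/5617 - 1081/(-66/25 + 2640/73) = -4129/5617 - 1081/61182/1825 = -4129/5617 - 1081*1825/61182 = -4129/5617 - 1972825/61182 = -11333978503/343659294 ≈ -32.980)
-10*(-2094) - p = -10*(-2094) - 1*(-11333978503/343659294) = 20940 + 11333978503/343659294 = 7207559594863/343659294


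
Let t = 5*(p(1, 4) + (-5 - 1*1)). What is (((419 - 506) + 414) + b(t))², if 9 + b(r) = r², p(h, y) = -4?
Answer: 7941124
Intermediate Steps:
t = -50 (t = 5*(-4 + (-5 - 1*1)) = 5*(-4 + (-5 - 1)) = 5*(-4 - 6) = 5*(-10) = -50)
b(r) = -9 + r²
(((419 - 506) + 414) + b(t))² = (((419 - 506) + 414) + (-9 + (-50)²))² = ((-87 + 414) + (-9 + 2500))² = (327 + 2491)² = 2818² = 7941124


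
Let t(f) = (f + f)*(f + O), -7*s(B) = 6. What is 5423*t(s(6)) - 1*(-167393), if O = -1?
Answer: 9048245/49 ≈ 1.8466e+5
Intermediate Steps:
s(B) = -6/7 (s(B) = -⅐*6 = -6/7)
t(f) = 2*f*(-1 + f) (t(f) = (f + f)*(f - 1) = (2*f)*(-1 + f) = 2*f*(-1 + f))
5423*t(s(6)) - 1*(-167393) = 5423*(2*(-6/7)*(-1 - 6/7)) - 1*(-167393) = 5423*(2*(-6/7)*(-13/7)) + 167393 = 5423*(156/49) + 167393 = 845988/49 + 167393 = 9048245/49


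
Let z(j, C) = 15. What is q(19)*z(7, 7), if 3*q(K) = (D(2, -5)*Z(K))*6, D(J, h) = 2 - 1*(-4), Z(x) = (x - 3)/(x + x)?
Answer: 1440/19 ≈ 75.789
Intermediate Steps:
Z(x) = (-3 + x)/(2*x) (Z(x) = (-3 + x)/((2*x)) = (-3 + x)*(1/(2*x)) = (-3 + x)/(2*x))
D(J, h) = 6 (D(J, h) = 2 + 4 = 6)
q(K) = 6*(-3 + K)/K (q(K) = ((6*((-3 + K)/(2*K)))*6)/3 = ((3*(-3 + K)/K)*6)/3 = (18*(-3 + K)/K)/3 = 6*(-3 + K)/K)
q(19)*z(7, 7) = (6 - 18/19)*15 = (96/19)*15 = 1440/19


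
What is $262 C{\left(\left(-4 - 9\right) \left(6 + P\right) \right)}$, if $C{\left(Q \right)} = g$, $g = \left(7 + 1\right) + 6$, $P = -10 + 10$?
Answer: $3668$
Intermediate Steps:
$P = 0$
$g = 14$ ($g = 8 + 6 = 14$)
$C{\left(Q \right)} = 14$
$262 C{\left(\left(-4 - 9\right) \left(6 + P\right) \right)} = 262 \cdot 14 = 3668$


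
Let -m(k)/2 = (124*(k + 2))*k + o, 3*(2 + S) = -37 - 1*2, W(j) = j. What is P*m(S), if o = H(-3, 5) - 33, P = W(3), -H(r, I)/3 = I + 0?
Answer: -144792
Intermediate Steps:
S = -15 (S = -2 + (-37 - 1*2)/3 = -2 + (-37 - 2)/3 = -2 + (1/3)*(-39) = -2 - 13 = -15)
H(r, I) = -3*I (H(r, I) = -3*(I + 0) = -3*I)
P = 3
o = -48 (o = -3*5 - 33 = -15 - 33 = -48)
m(k) = 96 - 2*k*(248 + 124*k) (m(k) = -2*((124*(k + 2))*k - 48) = -2*((124*(2 + k))*k - 48) = -2*((248 + 124*k)*k - 48) = -2*(k*(248 + 124*k) - 48) = -2*(-48 + k*(248 + 124*k)) = 96 - 2*k*(248 + 124*k))
P*m(S) = 3*(96 - 496*(-15) - 248*(-15)**2) = 3*(96 + 7440 - 248*225) = 3*(96 + 7440 - 55800) = 3*(-48264) = -144792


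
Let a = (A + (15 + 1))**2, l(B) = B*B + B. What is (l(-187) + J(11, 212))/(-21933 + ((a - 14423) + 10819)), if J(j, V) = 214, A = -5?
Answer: -8749/6354 ≈ -1.3769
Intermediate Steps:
l(B) = B + B**2 (l(B) = B**2 + B = B + B**2)
a = 121 (a = (-5 + (15 + 1))**2 = (-5 + 16)**2 = 11**2 = 121)
(l(-187) + J(11, 212))/(-21933 + ((a - 14423) + 10819)) = (-187*(1 - 187) + 214)/(-21933 + ((121 - 14423) + 10819)) = (-187*(-186) + 214)/(-21933 + (-14302 + 10819)) = (34782 + 214)/(-21933 - 3483) = 34996/(-25416) = 34996*(-1/25416) = -8749/6354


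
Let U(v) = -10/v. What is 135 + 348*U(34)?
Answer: 555/17 ≈ 32.647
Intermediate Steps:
135 + 348*U(34) = 135 + 348*(-10/34) = 135 + 348*(-10*1/34) = 135 + 348*(-5/17) = 135 - 1740/17 = 555/17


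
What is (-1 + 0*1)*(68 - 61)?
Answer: -7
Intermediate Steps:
(-1 + 0*1)*(68 - 61) = (-1 + 0)*7 = -1*7 = -7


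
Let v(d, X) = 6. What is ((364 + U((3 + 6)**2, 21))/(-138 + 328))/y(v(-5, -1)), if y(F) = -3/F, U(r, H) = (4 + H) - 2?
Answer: -387/95 ≈ -4.0737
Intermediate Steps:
U(r, H) = 2 + H
((364 + U((3 + 6)**2, 21))/(-138 + 328))/y(v(-5, -1)) = ((364 + (2 + 21))/(-138 + 328))/((-3/6)) = ((364 + 23)/190)/((-3*1/6)) = (387*(1/190))/(-1/2) = (387/190)*(-2) = -387/95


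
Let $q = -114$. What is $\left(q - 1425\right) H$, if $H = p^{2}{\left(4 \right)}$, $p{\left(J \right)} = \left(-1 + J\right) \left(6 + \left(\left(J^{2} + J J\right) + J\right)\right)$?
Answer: $-24433164$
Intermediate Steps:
$p{\left(J \right)} = \left(-1 + J\right) \left(6 + J + 2 J^{2}\right)$ ($p{\left(J \right)} = \left(-1 + J\right) \left(6 + \left(\left(J^{2} + J^{2}\right) + J\right)\right) = \left(-1 + J\right) \left(6 + \left(2 J^{2} + J\right)\right) = \left(-1 + J\right) \left(6 + \left(J + 2 J^{2}\right)\right) = \left(-1 + J\right) \left(6 + J + 2 J^{2}\right)$)
$H = 15876$ ($H = \left(-6 - 4^{2} + 2 \cdot 4^{3} + 5 \cdot 4\right)^{2} = \left(-6 - 16 + 2 \cdot 64 + 20\right)^{2} = \left(-6 - 16 + 128 + 20\right)^{2} = 126^{2} = 15876$)
$\left(q - 1425\right) H = \left(-114 - 1425\right) 15876 = \left(-1539\right) 15876 = -24433164$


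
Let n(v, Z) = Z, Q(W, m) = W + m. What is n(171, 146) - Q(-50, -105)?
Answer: 301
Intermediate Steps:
n(171, 146) - Q(-50, -105) = 146 - (-50 - 105) = 146 - 1*(-155) = 146 + 155 = 301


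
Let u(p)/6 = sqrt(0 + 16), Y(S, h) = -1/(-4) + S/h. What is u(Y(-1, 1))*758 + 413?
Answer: 18605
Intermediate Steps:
Y(S, h) = 1/4 + S/h (Y(S, h) = -1*(-1/4) + S/h = 1/4 + S/h)
u(p) = 24 (u(p) = 6*sqrt(0 + 16) = 6*sqrt(16) = 6*4 = 24)
u(Y(-1, 1))*758 + 413 = 24*758 + 413 = 18192 + 413 = 18605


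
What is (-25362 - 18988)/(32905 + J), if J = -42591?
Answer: 22175/4843 ≈ 4.5788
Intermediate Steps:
(-25362 - 18988)/(32905 + J) = (-25362 - 18988)/(32905 - 42591) = -44350/(-9686) = -44350*(-1/9686) = 22175/4843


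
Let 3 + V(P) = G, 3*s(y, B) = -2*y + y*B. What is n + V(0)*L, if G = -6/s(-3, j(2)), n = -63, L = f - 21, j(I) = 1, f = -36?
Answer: 450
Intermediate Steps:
L = -57 (L = -36 - 21 = -57)
s(y, B) = -2*y/3 + B*y/3 (s(y, B) = (-2*y + y*B)/3 = (-2*y + B*y)/3 = -2*y/3 + B*y/3)
G = -6 (G = -6*(-1/(-2 + 1)) = -6/1 = -6*1 = -6)
V(P) = -9 (V(P) = -3 - 6 = -9)
n + V(0)*L = -63 - 9*(-57) = -63 + 513 = 450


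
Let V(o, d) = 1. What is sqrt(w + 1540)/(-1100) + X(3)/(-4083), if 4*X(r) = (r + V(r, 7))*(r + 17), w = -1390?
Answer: -20/4083 - sqrt(6)/220 ≈ -0.016032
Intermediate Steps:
X(r) = (1 + r)*(17 + r)/4 (X(r) = ((r + 1)*(r + 17))/4 = ((1 + r)*(17 + r))/4 = (1 + r)*(17 + r)/4)
sqrt(w + 1540)/(-1100) + X(3)/(-4083) = sqrt(-1390 + 1540)/(-1100) + (17/4 + (1/4)*3**2 + (9/2)*3)/(-4083) = sqrt(150)*(-1/1100) + (17/4 + (1/4)*9 + 27/2)*(-1/4083) = (5*sqrt(6))*(-1/1100) + (17/4 + 9/4 + 27/2)*(-1/4083) = -sqrt(6)/220 + 20*(-1/4083) = -sqrt(6)/220 - 20/4083 = -20/4083 - sqrt(6)/220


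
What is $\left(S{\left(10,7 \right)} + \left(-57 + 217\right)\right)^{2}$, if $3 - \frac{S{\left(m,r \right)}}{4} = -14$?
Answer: $51984$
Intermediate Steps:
$S{\left(m,r \right)} = 68$ ($S{\left(m,r \right)} = 12 - -56 = 12 + 56 = 68$)
$\left(S{\left(10,7 \right)} + \left(-57 + 217\right)\right)^{2} = \left(68 + \left(-57 + 217\right)\right)^{2} = \left(68 + 160\right)^{2} = 228^{2} = 51984$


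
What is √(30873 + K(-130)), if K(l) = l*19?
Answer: √28403 ≈ 168.53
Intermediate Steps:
K(l) = 19*l
√(30873 + K(-130)) = √(30873 + 19*(-130)) = √(30873 - 2470) = √28403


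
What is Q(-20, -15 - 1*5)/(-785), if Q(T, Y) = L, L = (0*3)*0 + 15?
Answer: -3/157 ≈ -0.019108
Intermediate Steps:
L = 15 (L = 0*0 + 15 = 0 + 15 = 15)
Q(T, Y) = 15
Q(-20, -15 - 1*5)/(-785) = 15/(-785) = 15*(-1/785) = -3/157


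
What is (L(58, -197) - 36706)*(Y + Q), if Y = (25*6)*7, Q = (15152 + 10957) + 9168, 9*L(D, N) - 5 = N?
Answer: -1334193838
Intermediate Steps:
L(D, N) = 5/9 + N/9
Q = 35277 (Q = 26109 + 9168 = 35277)
Y = 1050 (Y = 150*7 = 1050)
(L(58, -197) - 36706)*(Y + Q) = ((5/9 + (1/9)*(-197)) - 36706)*(1050 + 35277) = ((5/9 - 197/9) - 36706)*36327 = (-64/3 - 36706)*36327 = -110182/3*36327 = -1334193838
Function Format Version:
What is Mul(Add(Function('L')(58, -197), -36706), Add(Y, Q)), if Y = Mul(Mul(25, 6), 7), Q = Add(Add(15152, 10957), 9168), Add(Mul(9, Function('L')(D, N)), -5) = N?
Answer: -1334193838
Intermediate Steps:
Function('L')(D, N) = Add(Rational(5, 9), Mul(Rational(1, 9), N))
Q = 35277 (Q = Add(26109, 9168) = 35277)
Y = 1050 (Y = Mul(150, 7) = 1050)
Mul(Add(Function('L')(58, -197), -36706), Add(Y, Q)) = Mul(Add(Add(Rational(5, 9), Mul(Rational(1, 9), -197)), -36706), Add(1050, 35277)) = Mul(Add(Add(Rational(5, 9), Rational(-197, 9)), -36706), 36327) = Mul(Add(Rational(-64, 3), -36706), 36327) = Mul(Rational(-110182, 3), 36327) = -1334193838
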